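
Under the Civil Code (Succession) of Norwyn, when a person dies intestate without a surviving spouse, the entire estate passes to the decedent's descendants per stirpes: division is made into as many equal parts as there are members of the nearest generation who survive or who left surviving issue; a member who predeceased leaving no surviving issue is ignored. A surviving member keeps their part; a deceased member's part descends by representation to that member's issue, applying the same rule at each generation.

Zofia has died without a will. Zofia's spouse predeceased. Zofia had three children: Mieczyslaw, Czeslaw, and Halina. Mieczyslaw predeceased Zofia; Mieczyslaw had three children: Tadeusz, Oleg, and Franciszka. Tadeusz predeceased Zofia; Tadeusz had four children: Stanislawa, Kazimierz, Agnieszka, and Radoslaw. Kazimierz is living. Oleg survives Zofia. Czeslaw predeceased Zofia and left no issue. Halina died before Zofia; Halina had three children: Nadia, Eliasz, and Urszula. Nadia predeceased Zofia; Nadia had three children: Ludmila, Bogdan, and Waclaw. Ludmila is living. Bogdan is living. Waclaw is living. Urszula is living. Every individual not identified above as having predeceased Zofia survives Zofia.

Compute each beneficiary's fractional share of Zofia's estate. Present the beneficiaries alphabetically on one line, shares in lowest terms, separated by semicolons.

Agnieszka 1/24; Bogdan 1/18; Eliasz 1/6; Franciszka 1/6; Kazimierz 1/24; Ludmila 1/18; Oleg 1/6; Radoslaw 1/24; Stanislawa 1/24; Urszula 1/6; Waclaw 1/18

There is no surviving spouse, so the entire estate passes to Zofia's descendants per stirpes.
Czeslaw left no surviving issue, so that branch lapses and is disregarded.
The estate is divided into 2 equal shares of 1/2 among Mieczyslaw, Halina.
Mieczyslaw predeceased; the 1/2 allotted to Mieczyslaw's branch passes to Mieczyslaw's issue by representation.
The 1/2 is divided into 3 equal shares of 1/6 among Tadeusz, Oleg, Franciszka.
Tadeusz predeceased; the 1/6 allotted to Tadeusz's branch passes to Tadeusz's issue by representation.
The 1/6 is divided into 4 equal shares of 1/24 among Stanislawa, Kazimierz, Agnieszka, Radoslaw.
Stanislawa is living and takes 1/24.
Kazimierz is living and takes 1/24.
Agnieszka is living and takes 1/24.
Radoslaw is living and takes 1/24.
Oleg is living and takes 1/6.
Franciszka is living and takes 1/6.
Halina predeceased; the 1/2 allotted to Halina's branch passes to Halina's issue by representation.
The 1/2 is divided into 3 equal shares of 1/6 among Nadia, Eliasz, Urszula.
Nadia predeceased; the 1/6 allotted to Nadia's branch passes to Nadia's issue by representation.
The 1/6 is divided into 3 equal shares of 1/18 among Ludmila, Bogdan, Waclaw.
Ludmila is living and takes 1/18.
Bogdan is living and takes 1/18.
Waclaw is living and takes 1/18.
Eliasz is living and takes 1/6.
Urszula is living and takes 1/6.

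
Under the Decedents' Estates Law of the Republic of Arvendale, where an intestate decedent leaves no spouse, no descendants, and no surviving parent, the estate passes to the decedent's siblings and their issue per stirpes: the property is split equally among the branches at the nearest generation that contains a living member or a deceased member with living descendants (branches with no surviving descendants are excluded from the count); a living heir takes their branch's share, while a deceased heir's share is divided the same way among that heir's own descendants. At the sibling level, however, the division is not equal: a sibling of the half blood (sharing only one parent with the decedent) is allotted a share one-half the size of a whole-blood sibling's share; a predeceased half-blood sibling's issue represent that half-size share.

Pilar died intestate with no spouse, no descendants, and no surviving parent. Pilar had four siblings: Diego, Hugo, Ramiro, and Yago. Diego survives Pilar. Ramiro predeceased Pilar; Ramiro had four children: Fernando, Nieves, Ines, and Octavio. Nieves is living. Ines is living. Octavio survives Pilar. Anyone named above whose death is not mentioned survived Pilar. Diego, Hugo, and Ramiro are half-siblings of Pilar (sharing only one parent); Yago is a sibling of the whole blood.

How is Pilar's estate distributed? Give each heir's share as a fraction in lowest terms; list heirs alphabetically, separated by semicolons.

Diego 1/5; Fernando 1/20; Hugo 1/5; Ines 1/20; Nieves 1/20; Octavio 1/20; Yago 2/5

No spouse, descendants, or parent survives, so the estate passes to Pilar's siblings per stirpes.
Half-blood siblings count for one-half the weight of whole-blood siblings at the initial division.
Dividing 1 in proportion to weights (total weight 5/2): Diego (weight 1/2) → 1/5; Hugo (weight 1/2) → 1/5; Ramiro (weight 1/2) → 1/5; Yago (weight 1) → 2/5.
Diego is living and takes 1/5.
Hugo is living and takes 1/5.
Ramiro predeceased; the 1/5 allotted to Ramiro's branch passes to Ramiro's issue by representation.
The 1/5 is divided into 4 equal shares of 1/20 among Fernando, Nieves, Ines, Octavio.
Fernando is living and takes 1/20.
Nieves is living and takes 1/20.
Ines is living and takes 1/20.
Octavio is living and takes 1/20.
Yago is living and takes 2/5.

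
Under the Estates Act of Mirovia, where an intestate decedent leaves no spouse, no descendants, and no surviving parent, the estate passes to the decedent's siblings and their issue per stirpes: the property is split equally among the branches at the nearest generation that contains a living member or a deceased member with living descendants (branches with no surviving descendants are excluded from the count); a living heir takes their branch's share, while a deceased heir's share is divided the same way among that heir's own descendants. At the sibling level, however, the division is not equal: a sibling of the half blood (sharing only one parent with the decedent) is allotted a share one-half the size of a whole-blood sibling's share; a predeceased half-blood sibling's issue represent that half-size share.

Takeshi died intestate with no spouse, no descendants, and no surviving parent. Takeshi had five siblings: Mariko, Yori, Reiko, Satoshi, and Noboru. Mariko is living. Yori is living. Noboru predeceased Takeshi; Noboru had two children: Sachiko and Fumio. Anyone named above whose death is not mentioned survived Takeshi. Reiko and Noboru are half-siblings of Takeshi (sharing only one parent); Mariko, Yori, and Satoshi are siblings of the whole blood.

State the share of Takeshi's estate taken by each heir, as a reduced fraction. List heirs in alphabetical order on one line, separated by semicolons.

Fumio 1/16; Mariko 1/4; Reiko 1/8; Sachiko 1/16; Satoshi 1/4; Yori 1/4

No spouse, descendants, or parent survives, so the estate passes to Takeshi's siblings per stirpes.
Half-blood siblings count for one-half the weight of whole-blood siblings at the initial division.
Dividing 1 in proportion to weights (total weight 4): Mariko (weight 1) → 1/4; Yori (weight 1) → 1/4; Reiko (weight 1/2) → 1/8; Satoshi (weight 1) → 1/4; Noboru (weight 1/2) → 1/8.
Mariko is living and takes 1/4.
Yori is living and takes 1/4.
Reiko is living and takes 1/8.
Satoshi is living and takes 1/4.
Noboru predeceased; the 1/8 allotted to Noboru's branch passes to Noboru's issue by representation.
The 1/8 is divided into 2 equal shares of 1/16 among Sachiko, Fumio.
Sachiko is living and takes 1/16.
Fumio is living and takes 1/16.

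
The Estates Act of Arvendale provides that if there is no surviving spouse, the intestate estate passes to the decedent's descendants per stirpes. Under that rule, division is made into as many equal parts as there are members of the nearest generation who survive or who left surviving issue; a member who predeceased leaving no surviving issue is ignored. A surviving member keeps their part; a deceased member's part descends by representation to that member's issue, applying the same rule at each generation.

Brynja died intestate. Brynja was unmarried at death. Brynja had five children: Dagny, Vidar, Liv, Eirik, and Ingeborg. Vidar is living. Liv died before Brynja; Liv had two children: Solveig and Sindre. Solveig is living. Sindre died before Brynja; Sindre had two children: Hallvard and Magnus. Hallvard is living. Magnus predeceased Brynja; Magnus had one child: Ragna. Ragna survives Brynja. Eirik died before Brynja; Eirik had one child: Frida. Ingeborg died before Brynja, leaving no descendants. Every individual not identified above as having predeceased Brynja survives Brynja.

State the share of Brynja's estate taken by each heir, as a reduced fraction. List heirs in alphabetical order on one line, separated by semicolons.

There is no surviving spouse, so the entire estate passes to Brynja's descendants per stirpes.
Ingeborg left no surviving issue, so that branch lapses and is disregarded.
The estate is divided into 4 equal shares of 1/4 among Dagny, Vidar, Liv, Eirik.
Dagny is living and takes 1/4.
Vidar is living and takes 1/4.
Liv predeceased; the 1/4 allotted to Liv's branch passes to Liv's issue by representation.
The 1/4 is divided into 2 equal shares of 1/8 among Solveig, Sindre.
Solveig is living and takes 1/8.
Sindre predeceased; the 1/8 allotted to Sindre's branch passes to Sindre's issue by representation.
The 1/8 is divided into 2 equal shares of 1/16 among Hallvard, Magnus.
Hallvard is living and takes 1/16.
Magnus predeceased; the 1/16 allotted to Magnus's branch passes to Magnus's issue by representation.
Ragna is the sole taker at this level and receives the full 1/16.
Eirik predeceased; the 1/4 allotted to Eirik's branch passes to Eirik's issue by representation.
Frida is the sole taker at this level and receives the full 1/4.

Dagny 1/4; Frida 1/4; Hallvard 1/16; Ragna 1/16; Solveig 1/8; Vidar 1/4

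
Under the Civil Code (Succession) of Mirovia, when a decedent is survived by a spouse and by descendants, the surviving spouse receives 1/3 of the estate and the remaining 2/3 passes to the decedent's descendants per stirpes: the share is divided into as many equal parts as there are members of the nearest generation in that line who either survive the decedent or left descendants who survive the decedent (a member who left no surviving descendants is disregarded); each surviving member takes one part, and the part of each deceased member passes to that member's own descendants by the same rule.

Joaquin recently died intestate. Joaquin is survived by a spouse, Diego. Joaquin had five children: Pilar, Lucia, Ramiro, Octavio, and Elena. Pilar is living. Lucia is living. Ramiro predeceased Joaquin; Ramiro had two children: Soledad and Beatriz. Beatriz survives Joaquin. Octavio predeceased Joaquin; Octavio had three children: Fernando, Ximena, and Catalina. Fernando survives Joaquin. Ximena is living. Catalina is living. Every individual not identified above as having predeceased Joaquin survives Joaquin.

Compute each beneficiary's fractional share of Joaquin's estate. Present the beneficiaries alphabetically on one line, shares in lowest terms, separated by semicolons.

Beatriz 1/15; Catalina 2/45; Diego 1/3; Elena 2/15; Fernando 2/45; Lucia 2/15; Pilar 2/15; Soledad 1/15; Ximena 2/45

Diego, as surviving spouse, takes 1/3.
The remaining 2/3 passes to Joaquin's descendants per stirpes.
The 2/3 is divided into 5 equal shares of 2/15 among Pilar, Lucia, Ramiro, Octavio, Elena.
Pilar is living and takes 2/15.
Lucia is living and takes 2/15.
Ramiro predeceased; the 2/15 allotted to Ramiro's branch passes to Ramiro's issue by representation.
The 2/15 is divided into 2 equal shares of 1/15 among Soledad, Beatriz.
Soledad is living and takes 1/15.
Beatriz is living and takes 1/15.
Octavio predeceased; the 2/15 allotted to Octavio's branch passes to Octavio's issue by representation.
The 2/15 is divided into 3 equal shares of 2/45 among Fernando, Ximena, Catalina.
Fernando is living and takes 2/45.
Ximena is living and takes 2/45.
Catalina is living and takes 2/45.
Elena is living and takes 2/15.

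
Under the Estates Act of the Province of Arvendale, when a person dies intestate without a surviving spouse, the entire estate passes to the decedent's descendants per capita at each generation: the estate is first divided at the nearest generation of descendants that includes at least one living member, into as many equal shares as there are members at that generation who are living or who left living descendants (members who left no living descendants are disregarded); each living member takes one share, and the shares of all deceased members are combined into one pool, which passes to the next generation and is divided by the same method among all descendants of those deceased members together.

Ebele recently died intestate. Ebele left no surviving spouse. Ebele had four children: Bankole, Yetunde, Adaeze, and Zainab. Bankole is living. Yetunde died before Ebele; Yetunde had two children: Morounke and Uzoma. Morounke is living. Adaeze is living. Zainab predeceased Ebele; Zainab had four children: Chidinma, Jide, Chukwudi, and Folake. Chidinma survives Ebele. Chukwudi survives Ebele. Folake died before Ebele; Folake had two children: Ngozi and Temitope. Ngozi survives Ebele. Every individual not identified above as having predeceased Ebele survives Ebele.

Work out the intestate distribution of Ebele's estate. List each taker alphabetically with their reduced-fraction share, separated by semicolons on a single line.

There is no surviving spouse, so the entire estate passes to Ebele's descendants per capita at each generation.
At generation 1 (Bankole, Yetunde, Adaeze, Zainab) there are 4 shares of (1)/4 = 1/4 each.
Living: Bankole and Adaeze — each takes 1/4.
Deceased: Yetunde and Zainab. Their combined 1/2 is pooled and carried to generation 2.
At generation 2 (Morounke, Uzoma, Chidinma, Jide, Chukwudi, Folake) there are 6 shares of (1/2)/6 = 1/12 each.
Living: Morounke, Uzoma, Chidinma, Jide, and Chukwudi — each takes 1/12.
Deceased: Folake. That 1/12 share is carried to generation 3.
At generation 3 (Ngozi, Temitope) there are 2 shares of (1/12)/2 = 1/24 each.
Living: Ngozi and Temitope — each takes 1/24.

Adaeze 1/4; Bankole 1/4; Chidinma 1/12; Chukwudi 1/12; Jide 1/12; Morounke 1/12; Ngozi 1/24; Temitope 1/24; Uzoma 1/12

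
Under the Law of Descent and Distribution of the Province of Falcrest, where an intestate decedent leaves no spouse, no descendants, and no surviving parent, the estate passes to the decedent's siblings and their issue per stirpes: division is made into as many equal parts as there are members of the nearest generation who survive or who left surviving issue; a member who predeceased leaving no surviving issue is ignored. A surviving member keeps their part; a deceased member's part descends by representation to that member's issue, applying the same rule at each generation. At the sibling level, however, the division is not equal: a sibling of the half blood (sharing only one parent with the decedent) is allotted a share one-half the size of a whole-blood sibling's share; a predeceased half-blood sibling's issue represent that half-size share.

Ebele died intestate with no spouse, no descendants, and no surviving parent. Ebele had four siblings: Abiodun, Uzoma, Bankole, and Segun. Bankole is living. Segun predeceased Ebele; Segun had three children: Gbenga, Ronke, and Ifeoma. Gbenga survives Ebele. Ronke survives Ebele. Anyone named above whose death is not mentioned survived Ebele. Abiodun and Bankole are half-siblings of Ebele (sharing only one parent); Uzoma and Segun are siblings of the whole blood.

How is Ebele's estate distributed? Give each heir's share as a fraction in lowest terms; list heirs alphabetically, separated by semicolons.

Abiodun 1/6; Bankole 1/6; Gbenga 1/9; Ifeoma 1/9; Ronke 1/9; Uzoma 1/3

No spouse, descendants, or parent survives, so the estate passes to Ebele's siblings per stirpes.
Half-blood siblings count for one-half the weight of whole-blood siblings at the initial division.
Dividing 1 in proportion to weights (total weight 3): Abiodun (weight 1/2) → 1/6; Uzoma (weight 1) → 1/3; Bankole (weight 1/2) → 1/6; Segun (weight 1) → 1/3.
Abiodun is living and takes 1/6.
Uzoma is living and takes 1/3.
Bankole is living and takes 1/6.
Segun predeceased; the 1/3 allotted to Segun's branch passes to Segun's issue by representation.
The 1/3 is divided into 3 equal shares of 1/9 among Gbenga, Ronke, Ifeoma.
Gbenga is living and takes 1/9.
Ronke is living and takes 1/9.
Ifeoma is living and takes 1/9.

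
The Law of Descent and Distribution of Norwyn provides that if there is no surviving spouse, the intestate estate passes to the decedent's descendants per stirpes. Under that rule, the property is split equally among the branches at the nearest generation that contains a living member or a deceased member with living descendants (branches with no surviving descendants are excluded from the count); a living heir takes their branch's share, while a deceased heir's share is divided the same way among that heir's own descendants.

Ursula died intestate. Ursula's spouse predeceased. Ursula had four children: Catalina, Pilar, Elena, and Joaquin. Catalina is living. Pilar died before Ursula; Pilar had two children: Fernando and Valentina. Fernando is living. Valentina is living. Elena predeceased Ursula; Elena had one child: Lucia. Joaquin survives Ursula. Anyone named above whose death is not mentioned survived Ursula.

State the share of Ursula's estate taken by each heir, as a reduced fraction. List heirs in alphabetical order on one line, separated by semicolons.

There is no surviving spouse, so the entire estate passes to Ursula's descendants per stirpes.
The estate is divided into 4 equal shares of 1/4 among Catalina, Pilar, Elena, Joaquin.
Catalina is living and takes 1/4.
Pilar predeceased; the 1/4 allotted to Pilar's branch passes to Pilar's issue by representation.
The 1/4 is divided into 2 equal shares of 1/8 among Fernando, Valentina.
Fernando is living and takes 1/8.
Valentina is living and takes 1/8.
Elena predeceased; the 1/4 allotted to Elena's branch passes to Elena's issue by representation.
Lucia is the sole taker at this level and receives the full 1/4.
Joaquin is living and takes 1/4.

Catalina 1/4; Fernando 1/8; Joaquin 1/4; Lucia 1/4; Valentina 1/8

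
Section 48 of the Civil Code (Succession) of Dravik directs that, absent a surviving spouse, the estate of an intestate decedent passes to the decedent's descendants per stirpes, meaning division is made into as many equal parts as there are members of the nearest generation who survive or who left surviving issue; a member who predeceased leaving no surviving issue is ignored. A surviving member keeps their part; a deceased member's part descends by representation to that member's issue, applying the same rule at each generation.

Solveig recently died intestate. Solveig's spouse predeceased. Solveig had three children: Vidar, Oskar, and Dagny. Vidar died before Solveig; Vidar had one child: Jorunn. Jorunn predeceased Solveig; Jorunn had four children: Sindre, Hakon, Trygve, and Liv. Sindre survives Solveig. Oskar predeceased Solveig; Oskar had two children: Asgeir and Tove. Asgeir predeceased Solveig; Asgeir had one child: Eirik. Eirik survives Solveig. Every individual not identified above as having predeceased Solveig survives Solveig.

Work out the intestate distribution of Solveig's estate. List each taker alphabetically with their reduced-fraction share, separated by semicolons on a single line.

Dagny 1/3; Eirik 1/6; Hakon 1/12; Liv 1/12; Sindre 1/12; Tove 1/6; Trygve 1/12

There is no surviving spouse, so the entire estate passes to Solveig's descendants per stirpes.
The estate is divided into 3 equal shares of 1/3 among Vidar, Oskar, Dagny.
Vidar predeceased; the 1/3 allotted to Vidar's branch passes to Vidar's issue by representation.
Jorunn's line is the sole branch at this level, so the full 1/3 passes to Jorunn's issue by representation.
The 1/3 is divided into 4 equal shares of 1/12 among Sindre, Hakon, Trygve, Liv.
Sindre is living and takes 1/12.
Hakon is living and takes 1/12.
Trygve is living and takes 1/12.
Liv is living and takes 1/12.
Oskar predeceased; the 1/3 allotted to Oskar's branch passes to Oskar's issue by representation.
The 1/3 is divided into 2 equal shares of 1/6 among Asgeir, Tove.
Asgeir predeceased; the 1/6 allotted to Asgeir's branch passes to Asgeir's issue by representation.
Eirik is the sole taker at this level and receives the full 1/6.
Tove is living and takes 1/6.
Dagny is living and takes 1/3.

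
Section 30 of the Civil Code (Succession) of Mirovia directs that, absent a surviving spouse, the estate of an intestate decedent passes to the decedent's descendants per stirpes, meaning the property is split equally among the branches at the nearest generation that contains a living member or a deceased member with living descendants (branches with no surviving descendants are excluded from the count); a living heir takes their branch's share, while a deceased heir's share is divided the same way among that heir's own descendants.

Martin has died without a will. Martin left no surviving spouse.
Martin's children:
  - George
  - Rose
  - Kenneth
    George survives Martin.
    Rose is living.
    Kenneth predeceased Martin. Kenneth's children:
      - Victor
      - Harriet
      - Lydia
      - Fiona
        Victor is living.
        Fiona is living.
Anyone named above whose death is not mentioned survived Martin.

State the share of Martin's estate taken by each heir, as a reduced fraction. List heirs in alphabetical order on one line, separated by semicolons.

There is no surviving spouse, so the entire estate passes to Martin's descendants per stirpes.
The estate is divided into 3 equal shares of 1/3 among George, Rose, Kenneth.
George is living and takes 1/3.
Rose is living and takes 1/3.
Kenneth predeceased; the 1/3 allotted to Kenneth's branch passes to Kenneth's issue by representation.
The 1/3 is divided into 4 equal shares of 1/12 among Victor, Harriet, Lydia, Fiona.
Victor is living and takes 1/12.
Harriet is living and takes 1/12.
Lydia is living and takes 1/12.
Fiona is living and takes 1/12.

Fiona 1/12; George 1/3; Harriet 1/12; Lydia 1/12; Rose 1/3; Victor 1/12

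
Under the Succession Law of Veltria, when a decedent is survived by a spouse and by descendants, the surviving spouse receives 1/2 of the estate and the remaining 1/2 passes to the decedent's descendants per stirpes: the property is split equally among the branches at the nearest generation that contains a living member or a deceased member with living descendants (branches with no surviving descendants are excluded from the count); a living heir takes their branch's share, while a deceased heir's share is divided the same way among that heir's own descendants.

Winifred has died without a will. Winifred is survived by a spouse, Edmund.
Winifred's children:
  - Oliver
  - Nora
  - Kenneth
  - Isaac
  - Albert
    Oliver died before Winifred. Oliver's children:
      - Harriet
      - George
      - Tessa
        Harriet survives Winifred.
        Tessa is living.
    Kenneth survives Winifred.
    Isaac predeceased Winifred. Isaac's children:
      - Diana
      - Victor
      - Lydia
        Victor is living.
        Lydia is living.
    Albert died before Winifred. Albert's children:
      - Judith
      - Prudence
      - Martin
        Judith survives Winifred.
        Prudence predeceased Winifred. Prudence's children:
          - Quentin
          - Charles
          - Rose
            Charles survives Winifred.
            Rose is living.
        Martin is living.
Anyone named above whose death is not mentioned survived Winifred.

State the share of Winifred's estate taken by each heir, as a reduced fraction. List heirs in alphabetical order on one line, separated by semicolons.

Edmund, as surviving spouse, takes 1/2.
The remaining 1/2 passes to Winifred's descendants per stirpes.
The 1/2 is divided into 5 equal shares of 1/10 among Oliver, Nora, Kenneth, Isaac, Albert.
Oliver predeceased; the 1/10 allotted to Oliver's branch passes to Oliver's issue by representation.
The 1/10 is divided into 3 equal shares of 1/30 among Harriet, George, Tessa.
Harriet is living and takes 1/30.
George is living and takes 1/30.
Tessa is living and takes 1/30.
Nora is living and takes 1/10.
Kenneth is living and takes 1/10.
Isaac predeceased; the 1/10 allotted to Isaac's branch passes to Isaac's issue by representation.
The 1/10 is divided into 3 equal shares of 1/30 among Diana, Victor, Lydia.
Diana is living and takes 1/30.
Victor is living and takes 1/30.
Lydia is living and takes 1/30.
Albert predeceased; the 1/10 allotted to Albert's branch passes to Albert's issue by representation.
The 1/10 is divided into 3 equal shares of 1/30 among Judith, Prudence, Martin.
Judith is living and takes 1/30.
Prudence predeceased; the 1/30 allotted to Prudence's branch passes to Prudence's issue by representation.
The 1/30 is divided into 3 equal shares of 1/90 among Quentin, Charles, Rose.
Quentin is living and takes 1/90.
Charles is living and takes 1/90.
Rose is living and takes 1/90.
Martin is living and takes 1/30.

Charles 1/90; Diana 1/30; Edmund 1/2; George 1/30; Harriet 1/30; Judith 1/30; Kenneth 1/10; Lydia 1/30; Martin 1/30; Nora 1/10; Quentin 1/90; Rose 1/90; Tessa 1/30; Victor 1/30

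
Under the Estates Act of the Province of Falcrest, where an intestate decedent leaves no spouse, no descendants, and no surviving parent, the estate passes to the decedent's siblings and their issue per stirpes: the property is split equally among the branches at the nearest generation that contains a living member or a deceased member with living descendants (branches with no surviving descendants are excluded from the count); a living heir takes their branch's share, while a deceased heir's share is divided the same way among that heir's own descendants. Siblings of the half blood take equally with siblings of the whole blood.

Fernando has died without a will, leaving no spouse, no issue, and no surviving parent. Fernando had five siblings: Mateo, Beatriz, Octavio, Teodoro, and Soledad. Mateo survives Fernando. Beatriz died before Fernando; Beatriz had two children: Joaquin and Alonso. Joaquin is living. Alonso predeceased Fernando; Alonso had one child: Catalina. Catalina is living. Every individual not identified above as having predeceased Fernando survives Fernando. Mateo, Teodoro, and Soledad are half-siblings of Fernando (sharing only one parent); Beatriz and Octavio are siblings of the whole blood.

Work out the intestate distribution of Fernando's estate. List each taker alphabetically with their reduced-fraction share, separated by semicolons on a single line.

Catalina 1/10; Joaquin 1/10; Mateo 1/5; Octavio 1/5; Soledad 1/5; Teodoro 1/5

No spouse, descendants, or parent survives, so the estate passes to Fernando's siblings per stirpes.
Half-blood and whole-blood siblings take equally under the stated rule.
The estate is divided into 5 equal shares of 1/5 among Mateo, Beatriz, Octavio, Teodoro, Soledad.
Mateo is living and takes 1/5.
Beatriz predeceased; the 1/5 allotted to Beatriz's branch passes to Beatriz's issue by representation.
The 1/5 is divided into 2 equal shares of 1/10 among Joaquin, Alonso.
Joaquin is living and takes 1/10.
Alonso predeceased; the 1/10 allotted to Alonso's branch passes to Alonso's issue by representation.
Catalina is the sole taker at this level and receives the full 1/10.
Octavio is living and takes 1/5.
Teodoro is living and takes 1/5.
Soledad is living and takes 1/5.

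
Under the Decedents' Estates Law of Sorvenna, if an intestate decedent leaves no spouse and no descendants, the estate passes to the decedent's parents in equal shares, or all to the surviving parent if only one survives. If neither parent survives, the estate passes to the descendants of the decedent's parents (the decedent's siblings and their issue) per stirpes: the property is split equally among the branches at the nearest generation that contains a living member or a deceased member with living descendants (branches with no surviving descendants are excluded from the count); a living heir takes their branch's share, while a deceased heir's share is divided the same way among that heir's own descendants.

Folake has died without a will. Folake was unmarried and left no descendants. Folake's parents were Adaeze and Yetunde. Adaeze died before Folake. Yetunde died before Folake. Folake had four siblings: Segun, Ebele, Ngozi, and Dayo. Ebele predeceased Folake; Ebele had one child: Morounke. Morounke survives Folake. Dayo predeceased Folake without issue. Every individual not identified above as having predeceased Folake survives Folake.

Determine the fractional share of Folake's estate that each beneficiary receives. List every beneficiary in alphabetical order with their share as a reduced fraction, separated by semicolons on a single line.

Morounke 1/3; Ngozi 1/3; Segun 1/3

Neither parent survives and there are no descendants, so the estate passes to Folake's siblings and their issue per stirpes.
Dayo left no surviving issue, so that branch lapses and is disregarded.
The estate is divided into 3 equal shares of 1/3 among Segun, Ebele, Ngozi.
Segun is living and takes 1/3.
Ebele predeceased; the 1/3 allotted to Ebele's branch passes to Ebele's issue by representation.
Morounke is the sole taker at this level and receives the full 1/3.
Ngozi is living and takes 1/3.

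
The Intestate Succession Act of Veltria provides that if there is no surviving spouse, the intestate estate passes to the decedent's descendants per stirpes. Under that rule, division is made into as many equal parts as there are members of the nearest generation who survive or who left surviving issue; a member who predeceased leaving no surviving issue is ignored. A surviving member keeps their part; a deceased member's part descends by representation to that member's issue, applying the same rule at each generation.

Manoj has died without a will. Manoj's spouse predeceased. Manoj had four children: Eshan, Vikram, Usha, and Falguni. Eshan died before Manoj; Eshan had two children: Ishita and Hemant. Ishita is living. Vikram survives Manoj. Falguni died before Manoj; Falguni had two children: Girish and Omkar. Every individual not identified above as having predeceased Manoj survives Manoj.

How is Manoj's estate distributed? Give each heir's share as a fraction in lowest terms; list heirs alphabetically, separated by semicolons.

There is no surviving spouse, so the entire estate passes to Manoj's descendants per stirpes.
The estate is divided into 4 equal shares of 1/4 among Eshan, Vikram, Usha, Falguni.
Eshan predeceased; the 1/4 allotted to Eshan's branch passes to Eshan's issue by representation.
The 1/4 is divided into 2 equal shares of 1/8 among Ishita, Hemant.
Ishita is living and takes 1/8.
Hemant is living and takes 1/8.
Vikram is living and takes 1/4.
Usha is living and takes 1/4.
Falguni predeceased; the 1/4 allotted to Falguni's branch passes to Falguni's issue by representation.
The 1/4 is divided into 2 equal shares of 1/8 among Girish, Omkar.
Girish is living and takes 1/8.
Omkar is living and takes 1/8.

Girish 1/8; Hemant 1/8; Ishita 1/8; Omkar 1/8; Usha 1/4; Vikram 1/4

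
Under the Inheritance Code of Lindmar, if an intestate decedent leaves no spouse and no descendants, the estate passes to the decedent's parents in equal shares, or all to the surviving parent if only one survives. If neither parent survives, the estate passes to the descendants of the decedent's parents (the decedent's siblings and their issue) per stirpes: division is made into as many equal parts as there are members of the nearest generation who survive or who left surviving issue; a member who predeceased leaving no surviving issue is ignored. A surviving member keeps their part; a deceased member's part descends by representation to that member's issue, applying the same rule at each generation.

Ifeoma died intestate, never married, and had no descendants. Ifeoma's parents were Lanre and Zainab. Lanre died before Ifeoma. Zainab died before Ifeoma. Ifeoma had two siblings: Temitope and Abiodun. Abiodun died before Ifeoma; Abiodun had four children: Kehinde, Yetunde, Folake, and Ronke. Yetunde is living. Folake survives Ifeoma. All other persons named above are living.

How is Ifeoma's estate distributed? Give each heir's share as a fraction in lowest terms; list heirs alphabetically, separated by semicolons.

Folake 1/8; Kehinde 1/8; Ronke 1/8; Temitope 1/2; Yetunde 1/8

Neither parent survives and there are no descendants, so the estate passes to Ifeoma's siblings and their issue per stirpes.
The estate is divided into 2 equal shares of 1/2 among Temitope, Abiodun.
Temitope is living and takes 1/2.
Abiodun predeceased; the 1/2 allotted to Abiodun's branch passes to Abiodun's issue by representation.
The 1/2 is divided into 4 equal shares of 1/8 among Kehinde, Yetunde, Folake, Ronke.
Kehinde is living and takes 1/8.
Yetunde is living and takes 1/8.
Folake is living and takes 1/8.
Ronke is living and takes 1/8.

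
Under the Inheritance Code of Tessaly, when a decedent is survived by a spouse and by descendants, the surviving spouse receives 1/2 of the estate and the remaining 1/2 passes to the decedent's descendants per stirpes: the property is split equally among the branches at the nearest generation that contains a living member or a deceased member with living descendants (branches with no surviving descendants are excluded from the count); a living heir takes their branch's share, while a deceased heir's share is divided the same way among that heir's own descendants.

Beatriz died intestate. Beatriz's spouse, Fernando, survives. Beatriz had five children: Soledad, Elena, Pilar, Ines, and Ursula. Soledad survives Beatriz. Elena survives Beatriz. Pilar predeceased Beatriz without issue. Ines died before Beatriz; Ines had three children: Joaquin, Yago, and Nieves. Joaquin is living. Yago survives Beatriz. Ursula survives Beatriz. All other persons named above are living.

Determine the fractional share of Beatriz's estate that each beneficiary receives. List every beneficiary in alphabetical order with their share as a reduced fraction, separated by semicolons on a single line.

Elena 1/8; Fernando 1/2; Joaquin 1/24; Nieves 1/24; Soledad 1/8; Ursula 1/8; Yago 1/24

Fernando, as surviving spouse, takes 1/2.
The remaining 1/2 passes to Beatriz's descendants per stirpes.
Pilar left no surviving issue, so that branch lapses and is disregarded.
The 1/2 is divided into 4 equal shares of 1/8 among Soledad, Elena, Ines, Ursula.
Soledad is living and takes 1/8.
Elena is living and takes 1/8.
Ines predeceased; the 1/8 allotted to Ines's branch passes to Ines's issue by representation.
The 1/8 is divided into 3 equal shares of 1/24 among Joaquin, Yago, Nieves.
Joaquin is living and takes 1/24.
Yago is living and takes 1/24.
Nieves is living and takes 1/24.
Ursula is living and takes 1/8.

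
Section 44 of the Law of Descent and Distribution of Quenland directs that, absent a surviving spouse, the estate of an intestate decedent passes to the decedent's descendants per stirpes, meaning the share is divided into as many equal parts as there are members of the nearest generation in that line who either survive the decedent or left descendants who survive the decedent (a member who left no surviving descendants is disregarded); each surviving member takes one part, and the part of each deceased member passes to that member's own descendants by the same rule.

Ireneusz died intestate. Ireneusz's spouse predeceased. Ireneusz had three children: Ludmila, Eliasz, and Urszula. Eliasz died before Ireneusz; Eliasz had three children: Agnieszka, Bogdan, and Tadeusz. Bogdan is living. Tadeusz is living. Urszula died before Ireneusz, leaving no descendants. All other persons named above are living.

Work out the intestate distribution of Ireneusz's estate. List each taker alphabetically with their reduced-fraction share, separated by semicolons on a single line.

Agnieszka 1/6; Bogdan 1/6; Ludmila 1/2; Tadeusz 1/6

There is no surviving spouse, so the entire estate passes to Ireneusz's descendants per stirpes.
Urszula left no surviving issue, so that branch lapses and is disregarded.
The estate is divided into 2 equal shares of 1/2 among Ludmila, Eliasz.
Ludmila is living and takes 1/2.
Eliasz predeceased; the 1/2 allotted to Eliasz's branch passes to Eliasz's issue by representation.
The 1/2 is divided into 3 equal shares of 1/6 among Agnieszka, Bogdan, Tadeusz.
Agnieszka is living and takes 1/6.
Bogdan is living and takes 1/6.
Tadeusz is living and takes 1/6.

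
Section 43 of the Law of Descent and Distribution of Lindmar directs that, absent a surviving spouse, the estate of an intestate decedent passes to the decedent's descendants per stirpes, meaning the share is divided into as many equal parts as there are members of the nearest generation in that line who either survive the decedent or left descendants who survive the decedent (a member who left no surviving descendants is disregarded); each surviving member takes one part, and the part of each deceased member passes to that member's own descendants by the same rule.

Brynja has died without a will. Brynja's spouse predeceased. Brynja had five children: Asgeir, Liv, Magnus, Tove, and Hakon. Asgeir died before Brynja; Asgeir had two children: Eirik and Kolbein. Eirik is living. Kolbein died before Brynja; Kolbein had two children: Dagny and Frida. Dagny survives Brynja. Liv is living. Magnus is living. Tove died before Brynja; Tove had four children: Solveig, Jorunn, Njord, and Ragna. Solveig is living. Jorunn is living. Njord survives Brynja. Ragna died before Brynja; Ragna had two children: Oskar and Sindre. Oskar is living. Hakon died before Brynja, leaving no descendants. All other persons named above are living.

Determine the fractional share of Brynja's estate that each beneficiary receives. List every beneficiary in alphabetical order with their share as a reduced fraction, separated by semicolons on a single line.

There is no surviving spouse, so the entire estate passes to Brynja's descendants per stirpes.
Hakon left no surviving issue, so that branch lapses and is disregarded.
The estate is divided into 4 equal shares of 1/4 among Asgeir, Liv, Magnus, Tove.
Asgeir predeceased; the 1/4 allotted to Asgeir's branch passes to Asgeir's issue by representation.
The 1/4 is divided into 2 equal shares of 1/8 among Eirik, Kolbein.
Eirik is living and takes 1/8.
Kolbein predeceased; the 1/8 allotted to Kolbein's branch passes to Kolbein's issue by representation.
The 1/8 is divided into 2 equal shares of 1/16 among Dagny, Frida.
Dagny is living and takes 1/16.
Frida is living and takes 1/16.
Liv is living and takes 1/4.
Magnus is living and takes 1/4.
Tove predeceased; the 1/4 allotted to Tove's branch passes to Tove's issue by representation.
The 1/4 is divided into 4 equal shares of 1/16 among Solveig, Jorunn, Njord, Ragna.
Solveig is living and takes 1/16.
Jorunn is living and takes 1/16.
Njord is living and takes 1/16.
Ragna predeceased; the 1/16 allotted to Ragna's branch passes to Ragna's issue by representation.
The 1/16 is divided into 2 equal shares of 1/32 among Oskar, Sindre.
Oskar is living and takes 1/32.
Sindre is living and takes 1/32.

Dagny 1/16; Eirik 1/8; Frida 1/16; Jorunn 1/16; Liv 1/4; Magnus 1/4; Njord 1/16; Oskar 1/32; Sindre 1/32; Solveig 1/16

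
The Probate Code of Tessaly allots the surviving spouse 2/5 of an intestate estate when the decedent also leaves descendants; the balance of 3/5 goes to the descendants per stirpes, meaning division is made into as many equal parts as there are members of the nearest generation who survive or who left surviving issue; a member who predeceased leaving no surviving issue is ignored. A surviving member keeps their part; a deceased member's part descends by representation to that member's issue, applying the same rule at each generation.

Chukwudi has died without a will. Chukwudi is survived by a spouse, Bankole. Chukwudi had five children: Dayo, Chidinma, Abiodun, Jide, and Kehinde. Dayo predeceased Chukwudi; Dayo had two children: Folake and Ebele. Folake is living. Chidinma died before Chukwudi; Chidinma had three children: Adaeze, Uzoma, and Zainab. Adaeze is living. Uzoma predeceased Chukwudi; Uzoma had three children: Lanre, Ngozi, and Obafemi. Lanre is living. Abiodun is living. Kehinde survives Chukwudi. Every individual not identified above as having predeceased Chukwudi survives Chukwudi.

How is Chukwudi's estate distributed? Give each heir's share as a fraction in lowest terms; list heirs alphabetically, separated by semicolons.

Abiodun 3/25; Adaeze 1/25; Bankole 2/5; Ebele 3/50; Folake 3/50; Jide 3/25; Kehinde 3/25; Lanre 1/75; Ngozi 1/75; Obafemi 1/75; Zainab 1/25

Bankole, as surviving spouse, takes 2/5.
The remaining 3/5 passes to Chukwudi's descendants per stirpes.
The 3/5 is divided into 5 equal shares of 3/25 among Dayo, Chidinma, Abiodun, Jide, Kehinde.
Dayo predeceased; the 3/25 allotted to Dayo's branch passes to Dayo's issue by representation.
The 3/25 is divided into 2 equal shares of 3/50 among Folake, Ebele.
Folake is living and takes 3/50.
Ebele is living and takes 3/50.
Chidinma predeceased; the 3/25 allotted to Chidinma's branch passes to Chidinma's issue by representation.
The 3/25 is divided into 3 equal shares of 1/25 among Adaeze, Uzoma, Zainab.
Adaeze is living and takes 1/25.
Uzoma predeceased; the 1/25 allotted to Uzoma's branch passes to Uzoma's issue by representation.
The 1/25 is divided into 3 equal shares of 1/75 among Lanre, Ngozi, Obafemi.
Lanre is living and takes 1/75.
Ngozi is living and takes 1/75.
Obafemi is living and takes 1/75.
Zainab is living and takes 1/25.
Abiodun is living and takes 3/25.
Jide is living and takes 3/25.
Kehinde is living and takes 3/25.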